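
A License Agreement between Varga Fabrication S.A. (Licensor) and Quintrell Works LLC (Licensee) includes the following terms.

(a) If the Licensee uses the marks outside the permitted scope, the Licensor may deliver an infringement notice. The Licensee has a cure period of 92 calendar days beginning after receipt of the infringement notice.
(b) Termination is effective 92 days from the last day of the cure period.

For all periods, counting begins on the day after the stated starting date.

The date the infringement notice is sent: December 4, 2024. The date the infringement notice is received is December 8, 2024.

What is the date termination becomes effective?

June 10, 2025

The last day of the cure period: December 8, 2024 + 92 days = March 10, 2025.
The date termination becomes effective: 92 calendar days after March 10, 2025 is June 10, 2025.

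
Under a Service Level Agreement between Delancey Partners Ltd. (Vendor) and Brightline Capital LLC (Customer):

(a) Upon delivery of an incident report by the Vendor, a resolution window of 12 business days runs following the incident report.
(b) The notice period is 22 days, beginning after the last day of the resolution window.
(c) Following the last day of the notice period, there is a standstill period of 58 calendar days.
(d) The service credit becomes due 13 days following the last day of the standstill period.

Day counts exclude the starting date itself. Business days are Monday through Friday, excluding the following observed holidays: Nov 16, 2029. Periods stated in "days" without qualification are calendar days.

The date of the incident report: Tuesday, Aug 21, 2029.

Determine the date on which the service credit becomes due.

Dec 8, 2029

The last day of the resolution window: counting 12 business days from Tuesday, Aug 21, 2029 (Aug 22, Aug 23, Aug 24, Aug 27, …, Sep 4, Sep 5, Sep 6, skipping weekends) reaches Thursday, Sep 6, 2029.
The last day of the notice period: Sep 6, 2029 + 22 days = Sep 28, 2029.
The last day of the standstill period: Sep 28, 2029 + 58 days = Nov 25, 2029.
Adding 13 calendar days to Nov 25, 2029 gives Dec 8, 2029, which is the date on which the service credit becomes due.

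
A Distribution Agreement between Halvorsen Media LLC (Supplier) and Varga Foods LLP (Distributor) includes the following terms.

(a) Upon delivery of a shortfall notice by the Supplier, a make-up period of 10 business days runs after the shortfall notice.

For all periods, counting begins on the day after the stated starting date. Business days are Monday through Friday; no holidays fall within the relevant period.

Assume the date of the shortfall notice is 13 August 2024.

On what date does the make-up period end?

The last day of the make-up period: 10 business days after Tuesday, 13 August 2024, skipping weekends — Aug 14, Aug 15, Aug 16, Aug 19, Aug 20, Aug 21, Aug 22, Aug 23, Aug 26, Aug 27 — lands on Tuesday, 27 August 2024.

27 August 2024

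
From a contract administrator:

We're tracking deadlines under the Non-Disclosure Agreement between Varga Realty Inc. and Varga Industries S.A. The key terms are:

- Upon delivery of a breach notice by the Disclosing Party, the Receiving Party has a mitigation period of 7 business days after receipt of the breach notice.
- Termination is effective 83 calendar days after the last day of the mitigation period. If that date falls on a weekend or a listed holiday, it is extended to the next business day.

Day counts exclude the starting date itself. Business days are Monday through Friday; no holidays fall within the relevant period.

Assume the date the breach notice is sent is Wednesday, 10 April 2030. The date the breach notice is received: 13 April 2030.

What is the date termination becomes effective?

From Saturday, 13 April 2030, 7 business days (Apr 15, Apr 16, Apr 17, Apr 18, Apr 19, Apr 22, Apr 23, skipping weekends) brings us to Tuesday, 23 April 2030, which is the last day of the mitigation period.
The date termination becomes effective: 83 calendar days after 23 April 2030 is 15 July 2030. 15 July 2030 is a Monday, so no roll-forward applies.

15 July 2030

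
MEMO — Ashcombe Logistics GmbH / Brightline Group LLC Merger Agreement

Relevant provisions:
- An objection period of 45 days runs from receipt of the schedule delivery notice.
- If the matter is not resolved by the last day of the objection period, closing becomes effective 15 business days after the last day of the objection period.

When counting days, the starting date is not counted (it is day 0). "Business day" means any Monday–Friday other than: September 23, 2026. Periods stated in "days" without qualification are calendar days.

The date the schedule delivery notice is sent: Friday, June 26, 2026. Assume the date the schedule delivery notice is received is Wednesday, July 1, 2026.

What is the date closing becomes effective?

September 4, 2026

The last day of the objection period: 45 calendar days after July 1, 2026 is August 15, 2026.
The date closing becomes effective: counting 15 business days from Saturday, August 15, 2026 (Aug 17, Aug 18, Aug 19, Aug 20, …, Sep 2, Sep 3, Sep 4, skipping weekends) reaches Friday, September 4, 2026.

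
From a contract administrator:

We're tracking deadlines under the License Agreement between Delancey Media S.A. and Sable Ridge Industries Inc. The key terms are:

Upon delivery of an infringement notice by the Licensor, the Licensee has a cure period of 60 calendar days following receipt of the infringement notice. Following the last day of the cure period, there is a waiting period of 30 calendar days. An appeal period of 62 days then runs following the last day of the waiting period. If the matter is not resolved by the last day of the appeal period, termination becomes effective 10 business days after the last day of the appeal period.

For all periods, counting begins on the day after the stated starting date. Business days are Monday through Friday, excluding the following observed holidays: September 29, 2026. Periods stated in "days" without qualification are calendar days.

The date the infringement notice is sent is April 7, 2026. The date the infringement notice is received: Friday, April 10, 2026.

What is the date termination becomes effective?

September 23, 2026

The last day of the cure period: April 10, 2026 + 60 days = June 9, 2026.
The last day of the waiting period: June 9, 2026 + 30 days = July 9, 2026.
Adding 62 calendar days to July 9, 2026 gives September 9, 2026, which is the last day of the appeal period.
The date termination becomes effective: 10 business days after Wednesday, September 9, 2026, skipping weekends — Sep 10, Sep 11, Sep 14, Sep 15, Sep 16, Sep 17, Sep 18, Sep 21, Sep 22, Sep 23 — lands on Wednesday, September 23, 2026.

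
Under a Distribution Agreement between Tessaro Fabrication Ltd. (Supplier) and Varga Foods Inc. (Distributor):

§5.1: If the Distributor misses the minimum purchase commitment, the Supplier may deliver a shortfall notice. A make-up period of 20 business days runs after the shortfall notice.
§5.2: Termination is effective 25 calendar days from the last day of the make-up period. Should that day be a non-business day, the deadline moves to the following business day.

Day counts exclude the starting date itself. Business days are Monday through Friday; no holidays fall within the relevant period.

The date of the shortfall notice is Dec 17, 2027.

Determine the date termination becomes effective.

From Friday, Dec 17, 2027, 20 business days (Dec 20, Dec 21, Dec 22, Dec 23, …, Jan 12, Jan 13, Jan 14, skipping weekends) brings us to Friday, Jan 14, 2028, which is the last day of the make-up period.
The date termination becomes effective: 25 calendar days after Jan 14, 2028 is Feb 8, 2028. Feb 8, 2028 is a Tuesday, so no roll-forward applies.

Feb 8, 2028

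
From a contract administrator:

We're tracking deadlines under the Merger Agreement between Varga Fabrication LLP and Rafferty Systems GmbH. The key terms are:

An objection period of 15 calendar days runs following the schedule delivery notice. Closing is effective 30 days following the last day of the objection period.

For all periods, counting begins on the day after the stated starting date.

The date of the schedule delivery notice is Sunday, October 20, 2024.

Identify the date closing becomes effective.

December 4, 2024

Adding 15 calendar days to October 20, 2024 gives November 4, 2024, which is the last day of the objection period.
Adding 30 calendar days to November 4, 2024 gives December 4, 2024, which is the date closing becomes effective.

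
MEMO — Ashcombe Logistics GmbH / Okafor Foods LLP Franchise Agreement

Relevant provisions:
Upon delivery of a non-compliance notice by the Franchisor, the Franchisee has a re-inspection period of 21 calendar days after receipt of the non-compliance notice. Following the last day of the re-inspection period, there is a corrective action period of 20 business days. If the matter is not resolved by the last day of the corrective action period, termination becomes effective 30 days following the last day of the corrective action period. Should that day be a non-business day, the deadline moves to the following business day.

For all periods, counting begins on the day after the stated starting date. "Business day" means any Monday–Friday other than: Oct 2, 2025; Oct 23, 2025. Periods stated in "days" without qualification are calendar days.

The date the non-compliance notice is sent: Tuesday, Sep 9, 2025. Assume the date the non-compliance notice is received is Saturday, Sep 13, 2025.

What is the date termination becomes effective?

Dec 3, 2025

The last day of the re-inspection period: 21 calendar days after Sep 13, 2025 is Oct 4, 2025.
The last day of the corrective action period: 20 business days after Saturday, Oct 4, 2025, skipping weekends and the listed holiday on Oct 23 — Oct 6, Oct 7, Oct 8, Oct 9, …, Oct 30, Oct 31, Nov 3 — lands on Monday, Nov 3, 2025.
The date termination becomes effective: 30 calendar days after Nov 3, 2025 is Dec 3, 2025. Dec 3, 2025 is a Wednesday and is not a listed holiday, so no roll-forward applies.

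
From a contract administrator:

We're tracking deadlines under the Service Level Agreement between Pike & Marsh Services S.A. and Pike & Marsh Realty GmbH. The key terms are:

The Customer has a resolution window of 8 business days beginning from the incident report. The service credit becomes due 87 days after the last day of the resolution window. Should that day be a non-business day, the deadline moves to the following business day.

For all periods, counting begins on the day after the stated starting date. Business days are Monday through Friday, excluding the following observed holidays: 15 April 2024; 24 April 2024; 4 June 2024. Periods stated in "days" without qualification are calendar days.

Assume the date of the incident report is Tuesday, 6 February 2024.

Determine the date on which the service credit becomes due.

13 May 2024

From Tuesday, 6 February 2024, 8 business days (Feb 7, Feb 8, Feb 9, Feb 12, Feb 13, Feb 14, Feb 15, Feb 16, skipping weekends) brings us to Friday, 16 February 2024, which is the last day of the resolution window.
Adding 87 calendar days to 16 February 2024 gives 13 May 2024, which is the date on which the service credit becomes due. 13 May 2024 is a Monday and is not a listed holiday, so no roll-forward applies.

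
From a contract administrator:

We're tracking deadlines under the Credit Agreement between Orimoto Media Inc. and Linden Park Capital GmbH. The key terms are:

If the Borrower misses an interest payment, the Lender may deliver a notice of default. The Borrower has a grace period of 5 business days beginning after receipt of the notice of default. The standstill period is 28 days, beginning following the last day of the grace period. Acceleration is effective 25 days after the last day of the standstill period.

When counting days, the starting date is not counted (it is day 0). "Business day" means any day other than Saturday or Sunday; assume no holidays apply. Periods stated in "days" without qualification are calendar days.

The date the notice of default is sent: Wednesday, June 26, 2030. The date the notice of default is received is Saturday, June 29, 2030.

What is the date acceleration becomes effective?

August 27, 2030

The last day of the grace period: counting 5 business days from Saturday, June 29, 2030 (Jul 1, Jul 2, Jul 3, Jul 4, Jul 5, skipping weekends) reaches Friday, July 5, 2030.
Adding 28 calendar days to July 5, 2030 gives August 2, 2030, which is the last day of the standstill period.
The date acceleration becomes effective: 25 calendar days after August 2, 2030 is August 27, 2030.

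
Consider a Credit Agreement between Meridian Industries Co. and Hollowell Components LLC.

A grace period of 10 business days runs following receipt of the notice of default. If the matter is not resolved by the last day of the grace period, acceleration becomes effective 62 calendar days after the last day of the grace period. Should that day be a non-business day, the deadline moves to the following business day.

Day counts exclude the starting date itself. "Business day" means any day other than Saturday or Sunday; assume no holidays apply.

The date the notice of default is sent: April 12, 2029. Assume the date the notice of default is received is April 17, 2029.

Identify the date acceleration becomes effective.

July 2, 2029

The last day of the grace period: 10 business days after Tuesday, April 17, 2029, skipping weekends — Apr 18, Apr 19, Apr 20, Apr 23, Apr 24, Apr 25, Apr 26, Apr 27, Apr 30, May 1 — lands on Tuesday, May 1, 2029.
The date acceleration becomes effective: 62 calendar days after May 1, 2029 is July 2, 2029. July 2, 2029 is a Monday, so no roll-forward applies.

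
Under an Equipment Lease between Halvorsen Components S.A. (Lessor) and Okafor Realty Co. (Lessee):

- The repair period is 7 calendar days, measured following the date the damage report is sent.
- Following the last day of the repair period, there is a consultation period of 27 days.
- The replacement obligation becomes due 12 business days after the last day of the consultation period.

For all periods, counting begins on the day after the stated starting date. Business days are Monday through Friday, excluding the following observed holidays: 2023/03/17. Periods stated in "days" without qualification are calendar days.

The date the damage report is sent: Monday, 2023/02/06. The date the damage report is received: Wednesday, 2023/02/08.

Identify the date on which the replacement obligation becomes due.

2023/03/29

Adding 7 calendar days to 2023/02/06 gives 2023/02/13, which is the last day of the repair period.
The last day of the consultation period: 27 calendar days after 2023/02/13 is 2023/03/12.
The date on which the replacement obligation becomes due: 12 business days after Sunday, 2023/03/12, skipping weekends and the listed holiday on Mar 17 — Mar 13, Mar 14, Mar 15, Mar 16, …, Mar 27, Mar 28, Mar 29 — lands on Wednesday, 2023/03/29.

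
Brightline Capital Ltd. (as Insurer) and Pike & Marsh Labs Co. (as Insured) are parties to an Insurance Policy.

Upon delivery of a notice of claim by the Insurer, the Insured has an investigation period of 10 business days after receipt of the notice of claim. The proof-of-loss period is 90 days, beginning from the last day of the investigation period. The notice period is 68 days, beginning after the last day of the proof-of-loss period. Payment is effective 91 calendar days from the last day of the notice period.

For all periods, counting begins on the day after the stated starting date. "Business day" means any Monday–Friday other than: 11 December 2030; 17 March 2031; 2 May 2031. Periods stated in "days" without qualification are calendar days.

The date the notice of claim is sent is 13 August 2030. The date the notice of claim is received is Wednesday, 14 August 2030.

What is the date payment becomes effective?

4 May 2031

From Wednesday, 14 August 2030, 10 business days (Aug 15, Aug 16, Aug 19, Aug 20, Aug 21, Aug 22, Aug 23, Aug 26, Aug 27, Aug 28, skipping weekends) brings us to Wednesday, 28 August 2030, which is the last day of the investigation period.
The last day of the proof-of-loss period: 28 August 2030 + 90 days = 26 November 2030.
The last day of the notice period: 26 November 2030 + 68 days = 2 February 2031.
Adding 91 calendar days to 2 February 2031 gives 4 May 2031, which is the date payment becomes effective.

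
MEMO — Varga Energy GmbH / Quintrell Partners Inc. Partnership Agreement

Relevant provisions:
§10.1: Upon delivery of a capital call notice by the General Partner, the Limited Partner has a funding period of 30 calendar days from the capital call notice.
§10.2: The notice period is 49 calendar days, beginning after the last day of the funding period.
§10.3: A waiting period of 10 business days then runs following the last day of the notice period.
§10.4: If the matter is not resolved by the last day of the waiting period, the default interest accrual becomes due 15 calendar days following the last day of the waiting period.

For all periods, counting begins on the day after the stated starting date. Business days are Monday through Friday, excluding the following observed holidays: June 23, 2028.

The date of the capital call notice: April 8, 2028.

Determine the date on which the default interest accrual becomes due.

The last day of the funding period: April 8, 2028 + 30 days = May 8, 2028.
Adding 49 calendar days to May 8, 2028 gives June 26, 2028, which is the last day of the notice period.
From Monday, June 26, 2028, 10 business days (Jun 27, Jun 28, Jun 29, Jun 30, Jul 3, Jul 4, Jul 5, Jul 6, Jul 7, Jul 10, skipping weekends) brings us to Monday, July 10, 2028, which is the last day of the waiting period.
The date on which the default interest accrual becomes due: July 10, 2028 + 15 days = July 25, 2028.

July 25, 2028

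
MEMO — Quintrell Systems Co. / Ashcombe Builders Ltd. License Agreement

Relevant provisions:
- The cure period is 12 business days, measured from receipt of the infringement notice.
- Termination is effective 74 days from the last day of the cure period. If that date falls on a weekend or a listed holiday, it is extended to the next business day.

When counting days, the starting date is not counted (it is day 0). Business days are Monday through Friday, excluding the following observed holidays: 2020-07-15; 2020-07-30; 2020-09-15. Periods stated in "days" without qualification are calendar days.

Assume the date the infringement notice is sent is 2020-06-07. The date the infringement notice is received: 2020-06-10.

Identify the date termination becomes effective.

2020-09-08

The last day of the cure period: counting 12 business days from Wednesday, 2020-06-10 (Jun 11, Jun 12, Jun 15, Jun 16, …, Jun 24, Jun 25, Jun 26, skipping weekends) reaches Friday, 2020-06-26.
The date termination becomes effective: 2020-06-26 + 74 days = 2020-09-08. 2020-09-08 is a Tuesday and is not a listed holiday, so no roll-forward applies.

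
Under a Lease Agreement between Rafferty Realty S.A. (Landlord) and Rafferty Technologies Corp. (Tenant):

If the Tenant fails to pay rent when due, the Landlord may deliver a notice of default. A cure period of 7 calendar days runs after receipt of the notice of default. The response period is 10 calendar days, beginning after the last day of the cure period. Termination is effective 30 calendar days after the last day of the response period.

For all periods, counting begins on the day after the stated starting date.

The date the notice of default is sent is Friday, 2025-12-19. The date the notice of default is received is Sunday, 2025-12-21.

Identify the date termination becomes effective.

Adding 7 calendar days to 2025-12-21 gives 2025-12-28, which is the last day of the cure period.
The last day of the response period: 2025-12-28 + 10 days = 2026-01-07.
The date termination becomes effective: 30 calendar days after 2026-01-07 is 2026-02-06.

2026-02-06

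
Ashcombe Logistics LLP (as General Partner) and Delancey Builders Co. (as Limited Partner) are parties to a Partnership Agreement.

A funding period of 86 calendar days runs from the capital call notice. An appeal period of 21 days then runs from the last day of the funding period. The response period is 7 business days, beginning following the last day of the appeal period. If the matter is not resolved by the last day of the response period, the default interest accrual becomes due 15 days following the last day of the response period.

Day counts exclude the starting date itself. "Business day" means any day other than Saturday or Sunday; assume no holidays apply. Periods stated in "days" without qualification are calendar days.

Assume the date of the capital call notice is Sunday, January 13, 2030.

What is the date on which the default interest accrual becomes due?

The last day of the funding period: January 13, 2030 + 86 days = April 9, 2030.
Adding 21 calendar days to April 9, 2030 gives April 30, 2030, which is the last day of the appeal period.
The last day of the response period: counting 7 business days from Tuesday, April 30, 2030 (May 1, May 2, May 3, May 6, May 7, May 8, May 9, skipping weekends) reaches Thursday, May 9, 2030.
The date on which the default interest accrual becomes due: May 9, 2030 + 15 days = May 24, 2030.

May 24, 2030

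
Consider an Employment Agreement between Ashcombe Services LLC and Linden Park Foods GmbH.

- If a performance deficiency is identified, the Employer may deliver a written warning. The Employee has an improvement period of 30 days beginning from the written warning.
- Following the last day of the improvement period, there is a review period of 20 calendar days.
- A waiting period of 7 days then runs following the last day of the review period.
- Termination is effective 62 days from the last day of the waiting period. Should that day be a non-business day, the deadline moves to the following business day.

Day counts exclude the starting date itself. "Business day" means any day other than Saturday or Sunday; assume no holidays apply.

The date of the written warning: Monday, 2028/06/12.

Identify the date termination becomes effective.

2028/10/09

The last day of the improvement period: 2028/06/12 + 30 days = 2028/07/12.
The last day of the review period: 2028/07/12 + 20 days = 2028/08/01.
The last day of the waiting period: 7 calendar days after 2028/08/01 is 2028/08/08.
The date termination becomes effective: 62 calendar days after 2028/08/08 is 2028/10/09. 2028/10/09 is a Monday, so no roll-forward applies.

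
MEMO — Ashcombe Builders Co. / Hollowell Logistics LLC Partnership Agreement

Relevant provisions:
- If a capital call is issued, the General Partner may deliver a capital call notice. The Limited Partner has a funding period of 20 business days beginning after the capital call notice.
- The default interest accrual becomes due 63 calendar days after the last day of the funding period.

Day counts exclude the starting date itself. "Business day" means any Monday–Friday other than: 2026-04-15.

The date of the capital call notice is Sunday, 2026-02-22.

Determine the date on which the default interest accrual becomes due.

2026-05-22

From Sunday, 2026-02-22, 20 business days (Feb 23, Feb 24, Feb 25, Feb 26, …, Mar 18, Mar 19, Mar 20, skipping weekends) brings us to Friday, 2026-03-20, which is the last day of the funding period.
Adding 63 calendar days to 2026-03-20 gives 2026-05-22, which is the date on which the default interest accrual becomes due.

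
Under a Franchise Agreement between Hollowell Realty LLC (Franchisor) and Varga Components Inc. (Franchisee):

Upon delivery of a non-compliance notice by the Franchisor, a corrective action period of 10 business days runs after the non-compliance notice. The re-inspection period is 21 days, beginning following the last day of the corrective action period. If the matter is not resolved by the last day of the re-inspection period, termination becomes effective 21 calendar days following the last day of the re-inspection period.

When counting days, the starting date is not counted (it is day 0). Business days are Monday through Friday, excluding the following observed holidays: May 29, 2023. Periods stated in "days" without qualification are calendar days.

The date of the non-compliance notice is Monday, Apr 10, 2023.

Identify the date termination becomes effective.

The last day of the corrective action period: counting 10 business days from Monday, Apr 10, 2023 (Apr 11, Apr 12, Apr 13, Apr 14, Apr 17, Apr 18, Apr 19, Apr 20, Apr 21, Apr 24, skipping weekends) reaches Monday, Apr 24, 2023.
The last day of the re-inspection period: 21 calendar days after Apr 24, 2023 is May 15, 2023.
Adding 21 calendar days to May 15, 2023 gives Jun 5, 2023, which is the date termination becomes effective.

Jun 5, 2023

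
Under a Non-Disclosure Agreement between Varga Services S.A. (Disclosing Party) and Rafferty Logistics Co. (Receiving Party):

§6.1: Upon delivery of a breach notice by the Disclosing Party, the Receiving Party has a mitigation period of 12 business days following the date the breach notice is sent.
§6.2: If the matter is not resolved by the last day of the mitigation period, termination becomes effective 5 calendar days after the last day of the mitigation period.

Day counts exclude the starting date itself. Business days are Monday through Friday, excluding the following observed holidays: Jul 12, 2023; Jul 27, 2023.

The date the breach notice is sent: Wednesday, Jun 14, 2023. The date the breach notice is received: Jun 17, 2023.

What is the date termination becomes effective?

Jul 5, 2023

The last day of the mitigation period: counting 12 business days from Wednesday, Jun 14, 2023 (Jun 15, Jun 16, Jun 19, Jun 20, …, Jun 28, Jun 29, Jun 30, skipping weekends) reaches Friday, Jun 30, 2023.
The date termination becomes effective: Jun 30, 2023 + 5 days = Jul 5, 2023.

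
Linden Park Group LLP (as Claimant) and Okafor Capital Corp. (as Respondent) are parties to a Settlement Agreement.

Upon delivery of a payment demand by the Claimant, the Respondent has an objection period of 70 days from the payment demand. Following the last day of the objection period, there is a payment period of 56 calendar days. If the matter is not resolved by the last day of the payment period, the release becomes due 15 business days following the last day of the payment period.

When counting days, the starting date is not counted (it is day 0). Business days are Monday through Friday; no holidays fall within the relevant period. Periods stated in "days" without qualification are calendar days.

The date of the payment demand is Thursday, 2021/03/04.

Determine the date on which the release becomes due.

2021/07/29

The last day of the objection period: 70 calendar days after 2021/03/04 is 2021/05/13.
The last day of the payment period: 56 calendar days after 2021/05/13 is 2021/07/08.
The date on which the release becomes due: counting 15 business days from Thursday, 2021/07/08 (Jul 9, Jul 12, Jul 13, Jul 14, …, Jul 27, Jul 28, Jul 29, skipping weekends) reaches Thursday, 2021/07/29.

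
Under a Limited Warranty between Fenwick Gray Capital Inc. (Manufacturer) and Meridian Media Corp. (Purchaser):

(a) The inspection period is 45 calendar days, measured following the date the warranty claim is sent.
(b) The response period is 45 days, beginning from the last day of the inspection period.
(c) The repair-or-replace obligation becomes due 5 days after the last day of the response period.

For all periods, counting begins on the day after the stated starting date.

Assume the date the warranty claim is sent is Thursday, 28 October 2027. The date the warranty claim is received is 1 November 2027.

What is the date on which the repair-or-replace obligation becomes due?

The last day of the inspection period: 28 October 2027 + 45 days = 12 December 2027.
Adding 45 calendar days to 12 December 2027 gives 26 January 2028, which is the last day of the response period.
The date on which the repair-or-replace obligation becomes due: 5 calendar days after 26 January 2028 is 31 January 2028.

31 January 2028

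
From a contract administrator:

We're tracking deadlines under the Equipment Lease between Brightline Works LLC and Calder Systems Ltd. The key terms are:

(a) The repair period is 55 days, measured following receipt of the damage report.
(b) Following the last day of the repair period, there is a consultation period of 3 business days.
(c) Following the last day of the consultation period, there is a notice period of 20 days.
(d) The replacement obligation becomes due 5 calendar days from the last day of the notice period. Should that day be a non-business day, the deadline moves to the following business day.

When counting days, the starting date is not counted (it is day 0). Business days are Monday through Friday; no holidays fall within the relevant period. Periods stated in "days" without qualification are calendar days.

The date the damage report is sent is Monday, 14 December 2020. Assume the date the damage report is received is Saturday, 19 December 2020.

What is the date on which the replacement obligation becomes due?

The last day of the repair period: 19 December 2020 + 55 days = 12 February 2021.
From Friday, 12 February 2021, 3 business days (Feb 15, Feb 16, Feb 17, skipping weekends) brings us to Wednesday, 17 February 2021, which is the last day of the consultation period.
Adding 20 calendar days to 17 February 2021 gives 9 March 2021, which is the last day of the notice period.
Adding 5 calendar days to 9 March 2021 gives 14 March 2021, which is the date on which the replacement obligation becomes due. That falls on a Sunday, so it rolls to the next business day, Monday, 15 March 2021.

15 March 2021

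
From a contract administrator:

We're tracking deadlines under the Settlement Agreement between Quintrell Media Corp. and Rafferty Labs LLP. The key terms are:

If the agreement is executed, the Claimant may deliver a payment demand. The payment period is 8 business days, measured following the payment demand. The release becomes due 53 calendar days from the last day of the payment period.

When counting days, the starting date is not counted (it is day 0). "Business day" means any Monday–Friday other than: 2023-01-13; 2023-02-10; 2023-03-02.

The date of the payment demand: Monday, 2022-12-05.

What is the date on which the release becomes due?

The last day of the payment period: counting 8 business days from Monday, 2022-12-05 (Dec 6, Dec 7, Dec 8, Dec 9, Dec 12, Dec 13, Dec 14, Dec 15, skipping weekends) reaches Thursday, 2022-12-15.
The date on which the release becomes due: 2022-12-15 + 53 days = 2023-02-06.

2023-02-06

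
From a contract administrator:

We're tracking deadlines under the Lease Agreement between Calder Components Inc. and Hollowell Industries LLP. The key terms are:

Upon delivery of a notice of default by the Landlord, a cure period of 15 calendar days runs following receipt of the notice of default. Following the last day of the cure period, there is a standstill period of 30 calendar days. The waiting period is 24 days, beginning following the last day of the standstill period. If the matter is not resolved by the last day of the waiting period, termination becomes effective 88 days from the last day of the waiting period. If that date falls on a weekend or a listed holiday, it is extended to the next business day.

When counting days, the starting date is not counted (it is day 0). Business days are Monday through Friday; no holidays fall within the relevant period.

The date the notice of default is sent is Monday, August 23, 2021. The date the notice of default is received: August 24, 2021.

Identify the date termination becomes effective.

The last day of the cure period: August 24, 2021 + 15 days = September 8, 2021.
The last day of the standstill period: September 8, 2021 + 30 days = October 8, 2021.
The last day of the waiting period: October 8, 2021 + 24 days = November 1, 2021.
Adding 88 calendar days to November 1, 2021 gives January 28, 2022, which is the date termination becomes effective. January 28, 2022 is a Friday, so no roll-forward applies.

January 28, 2022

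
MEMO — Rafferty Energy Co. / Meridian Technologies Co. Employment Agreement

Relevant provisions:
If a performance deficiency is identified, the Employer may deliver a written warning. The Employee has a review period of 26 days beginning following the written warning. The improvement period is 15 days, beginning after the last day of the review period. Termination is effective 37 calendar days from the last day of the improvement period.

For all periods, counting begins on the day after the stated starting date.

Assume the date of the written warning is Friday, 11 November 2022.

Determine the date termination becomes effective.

The last day of the review period: 11 November 2022 + 26 days = 7 December 2022.
Adding 15 calendar days to 7 December 2022 gives 22 December 2022, which is the last day of the improvement period.
The date termination becomes effective: 22 December 2022 + 37 days = 28 January 2023.

28 January 2023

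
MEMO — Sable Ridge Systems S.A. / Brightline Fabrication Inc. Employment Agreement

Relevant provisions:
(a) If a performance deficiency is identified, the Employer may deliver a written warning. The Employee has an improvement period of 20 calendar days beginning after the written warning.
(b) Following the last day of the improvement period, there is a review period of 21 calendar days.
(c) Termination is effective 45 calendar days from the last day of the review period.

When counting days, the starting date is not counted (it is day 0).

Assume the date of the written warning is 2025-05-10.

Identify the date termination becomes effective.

The last day of the improvement period: 2025-05-10 + 20 days = 2025-05-30.
The last day of the review period: 2025-05-30 + 21 days = 2025-06-20.
The date termination becomes effective: 45 calendar days after 2025-06-20 is 2025-08-04.

2025-08-04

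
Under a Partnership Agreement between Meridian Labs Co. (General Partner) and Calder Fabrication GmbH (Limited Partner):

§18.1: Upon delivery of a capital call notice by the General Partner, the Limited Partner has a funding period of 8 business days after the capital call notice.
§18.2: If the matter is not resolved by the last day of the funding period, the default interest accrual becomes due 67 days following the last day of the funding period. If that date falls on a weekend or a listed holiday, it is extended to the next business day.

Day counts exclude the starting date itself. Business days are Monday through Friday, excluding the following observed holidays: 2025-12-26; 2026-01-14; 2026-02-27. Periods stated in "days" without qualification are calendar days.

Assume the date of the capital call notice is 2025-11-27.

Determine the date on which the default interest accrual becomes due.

2026-02-16

The last day of the funding period: 8 business days after Thursday, 2025-11-27, skipping weekends — Nov 28, Dec 1, Dec 2, Dec 3, Dec 4, Dec 5, Dec 8, Dec 9 — lands on Tuesday, 2025-12-09.
The date on which the default interest accrual becomes due: 67 calendar days after 2025-12-09 is 2026-02-14. That falls on a Saturday, so it rolls to the next business day, Monday, 2026-02-16.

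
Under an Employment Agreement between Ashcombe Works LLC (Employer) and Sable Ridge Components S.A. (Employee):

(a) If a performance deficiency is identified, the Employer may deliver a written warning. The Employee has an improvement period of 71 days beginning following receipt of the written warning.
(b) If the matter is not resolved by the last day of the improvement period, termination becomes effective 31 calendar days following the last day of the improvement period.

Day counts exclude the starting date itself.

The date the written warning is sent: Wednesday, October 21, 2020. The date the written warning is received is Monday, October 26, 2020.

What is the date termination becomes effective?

The last day of the improvement period: October 26, 2020 + 71 days = January 5, 2021.
The date termination becomes effective: January 5, 2021 + 31 days = February 5, 2021.

February 5, 2021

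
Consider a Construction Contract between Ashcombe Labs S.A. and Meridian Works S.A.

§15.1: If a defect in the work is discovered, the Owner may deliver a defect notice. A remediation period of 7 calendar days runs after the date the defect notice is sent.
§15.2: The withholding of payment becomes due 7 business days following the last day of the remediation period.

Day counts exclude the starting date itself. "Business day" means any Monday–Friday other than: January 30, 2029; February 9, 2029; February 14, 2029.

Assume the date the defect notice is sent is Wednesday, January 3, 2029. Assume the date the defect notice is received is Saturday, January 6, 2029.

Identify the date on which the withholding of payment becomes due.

The last day of the remediation period: 7 calendar days after January 3, 2029 is January 10, 2029.
The date on which the withholding of payment becomes due: 7 business days after Wednesday, January 10, 2029, skipping weekends — Jan 11, Jan 12, Jan 15, Jan 16, Jan 17, Jan 18, Jan 19 — lands on Friday, January 19, 2029.

January 19, 2029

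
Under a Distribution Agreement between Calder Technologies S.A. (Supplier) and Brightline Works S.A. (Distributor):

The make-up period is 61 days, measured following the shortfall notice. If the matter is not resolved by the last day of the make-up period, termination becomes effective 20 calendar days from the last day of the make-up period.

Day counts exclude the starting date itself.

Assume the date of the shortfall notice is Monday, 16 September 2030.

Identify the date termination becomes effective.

Adding 61 calendar days to 16 September 2030 gives 16 November 2030, which is the last day of the make-up period.
Adding 20 calendar days to 16 November 2030 gives 6 December 2030, which is the date termination becomes effective.

6 December 2030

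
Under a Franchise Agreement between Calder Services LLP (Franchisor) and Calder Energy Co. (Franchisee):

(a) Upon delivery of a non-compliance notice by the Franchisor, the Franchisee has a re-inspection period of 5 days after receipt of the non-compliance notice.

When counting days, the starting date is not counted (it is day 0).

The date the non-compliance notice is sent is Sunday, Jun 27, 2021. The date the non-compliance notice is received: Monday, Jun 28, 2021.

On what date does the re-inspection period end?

Jul 3, 2021

The last day of the re-inspection period: 5 calendar days after Jun 28, 2021 is Jul 3, 2021.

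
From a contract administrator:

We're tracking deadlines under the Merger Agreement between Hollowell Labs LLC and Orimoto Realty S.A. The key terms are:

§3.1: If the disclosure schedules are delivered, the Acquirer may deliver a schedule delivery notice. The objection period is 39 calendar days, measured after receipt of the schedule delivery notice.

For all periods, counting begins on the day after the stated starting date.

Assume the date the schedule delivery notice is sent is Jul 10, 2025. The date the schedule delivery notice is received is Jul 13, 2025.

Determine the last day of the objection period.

The last day of the objection period: 39 calendar days after Jul 13, 2025 is Aug 21, 2025.

Aug 21, 2025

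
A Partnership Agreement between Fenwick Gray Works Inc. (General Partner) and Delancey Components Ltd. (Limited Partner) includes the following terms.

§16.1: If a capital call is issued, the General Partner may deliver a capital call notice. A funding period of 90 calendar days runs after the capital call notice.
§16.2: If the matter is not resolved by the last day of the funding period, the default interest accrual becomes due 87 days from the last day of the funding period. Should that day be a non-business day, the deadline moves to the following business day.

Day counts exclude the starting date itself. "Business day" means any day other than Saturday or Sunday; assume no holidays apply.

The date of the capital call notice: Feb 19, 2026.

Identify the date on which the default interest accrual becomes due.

Aug 17, 2026

Adding 90 calendar days to Feb 19, 2026 gives May 20, 2026, which is the last day of the funding period.
The date on which the default interest accrual becomes due: 87 calendar days after May 20, 2026 is Aug 15, 2026. That falls on a Saturday, so it rolls to the next business day, Monday, Aug 17, 2026.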